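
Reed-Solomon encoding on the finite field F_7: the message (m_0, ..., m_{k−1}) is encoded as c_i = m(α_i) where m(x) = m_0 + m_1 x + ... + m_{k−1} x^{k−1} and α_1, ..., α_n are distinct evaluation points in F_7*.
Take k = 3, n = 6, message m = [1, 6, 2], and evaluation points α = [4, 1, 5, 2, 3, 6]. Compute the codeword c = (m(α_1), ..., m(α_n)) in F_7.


c = [1, 2, 4, 0, 2, 4]

Message polynomial: m(x) = 1 + 6·x + 2·x^2 (mod 7).
For each evaluation point α_i, compute m(α_i) mod 7:
  α_1 = 4: Horner steps 2 → 0 → 1, so m(4) = 1.
  α_2 = 1: Horner steps 2 → 1 → 2, so m(1) = 2.
  α_3 = 5: Horner steps 2 → 2 → 4, so m(5) = 4.
  α_4 = 2: Horner steps 2 → 3 → 0, so m(2) = 0.
  α_5 = 3: Horner steps 2 → 5 → 2, so m(3) = 2.
  α_6 = 6: Horner steps 2 → 4 → 4, so m(6) = 4.
Codeword c = [1, 2, 4, 0, 2, 4] ∈ F_7^6.


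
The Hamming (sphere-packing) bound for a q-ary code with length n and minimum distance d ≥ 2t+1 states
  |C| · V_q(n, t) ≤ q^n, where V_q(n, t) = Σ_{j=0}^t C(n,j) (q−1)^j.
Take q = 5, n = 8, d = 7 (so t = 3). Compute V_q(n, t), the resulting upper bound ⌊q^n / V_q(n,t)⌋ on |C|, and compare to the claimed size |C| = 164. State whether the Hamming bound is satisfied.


V_q(n, t) = 4065, q^n = 390625, Hamming bound = 96, |C| = 164 > bound (violated).

Step 1: Compute V_q(n, t) = Σ_{j=0}^3 C(n, j) (q−1)^j.
  j = 0: C(8,0)·(4)^0 = 1·1 = 1.
  j = 1: C(8,1)·(4)^1 = 8·4 = 32.
  j = 2: C(8,2)·(4)^2 = 28·16 = 448.
  j = 3: C(8,3)·(4)^3 = 56·64 = 3584.
  V_q(n, t) = 1 + 32 + 448 + 3584 = 4065.
Step 2: q^n = 5^8 = 390625.
Step 3: Hamming bound ⌊q^n / V_q(n,t)⌋ = ⌊390625/4065⌋ = 96.
Step 4: Compare |C| = 164 to 96: violated.
The claimed |C| lies above the Hamming bound, so no 5-ary code of length 8 with d ≥ 7 can have 164 codewords.


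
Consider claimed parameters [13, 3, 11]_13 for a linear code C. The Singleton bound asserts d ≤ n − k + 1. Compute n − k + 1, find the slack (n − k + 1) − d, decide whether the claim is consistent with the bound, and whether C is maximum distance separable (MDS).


Singleton RHS = n − k + 1 = 11, slack = 0, bound satisfied, MDS.

Singleton bound: d ≤ n − k + 1.
Here n = 13, k = 3, so n − k + 1 = 11.
Given d = 11, check d ≤ 11: YES.
Slack = (n − k + 1) − d = 0.
The code is MDS (slack = 0).
Description: the claimed parameters are [13, 3, 11]_13; such a code would be MDS (meets Singleton bound).


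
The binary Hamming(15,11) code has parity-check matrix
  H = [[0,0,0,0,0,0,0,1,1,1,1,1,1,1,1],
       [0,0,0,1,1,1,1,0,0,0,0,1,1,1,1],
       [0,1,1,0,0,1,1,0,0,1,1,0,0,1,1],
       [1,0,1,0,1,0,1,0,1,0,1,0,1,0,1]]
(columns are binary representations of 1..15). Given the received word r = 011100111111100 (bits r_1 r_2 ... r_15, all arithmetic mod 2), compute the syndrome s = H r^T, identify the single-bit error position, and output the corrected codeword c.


s = (0, 0, 1, 1)^T, error position = 3, corrected codeword c = 010100111111100

Compute s = H r^T mod 2 one row at a time:
  s_1 = 1 + 1 + 1 + 1 + 1 + 1 + 0 + 0 = 6 ≡ 0 (mod 2).
  s_2 = 1 + 0 + 0 + 1 + 1 + 1 + 0 + 0 = 4 ≡ 0 (mod 2).
  s_3 = 1 + 1 + 0 + 1 + 1 + 1 + 0 + 0 = 5 ≡ 1 (mod 2).
  s_4 = 0 + 1 + 0 + 1 + 1 + 1 + 1 + 0 = 5 ≡ 1 (mod 2).
s = (0, 0, 1, 1)^T — this equals column 3 of H (binary 0011), so error is at position 3.
Correct: flip bit 3 of r = 011100111111100 to get c = 010100111111100.


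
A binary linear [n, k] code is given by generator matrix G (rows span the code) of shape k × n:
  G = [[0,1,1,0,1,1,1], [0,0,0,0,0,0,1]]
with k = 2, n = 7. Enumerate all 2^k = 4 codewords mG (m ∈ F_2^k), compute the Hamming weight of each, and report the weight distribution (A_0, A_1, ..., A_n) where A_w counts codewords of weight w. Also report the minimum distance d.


Weight distribution: A_0 = 1, A_1 = 1, A_4 = 1, A_5 = 1. Minimum distance d = 1.

Enumerate all 2^2 = 4 messages m ∈ F_2^2.
For each, compute codeword c = mG in F_2^7, then tally its weight.
  m = 00 → c = 0000000, weight = 0.
  m = 10 → c = 0110111, weight = 5.
  m = 01 → c = 0000001, weight = 1.
  m = 11 → c = 0110110, weight = 4.
Tally weights:
  weight 0: 1 codewords.
  weight 1: 1 codewords.
  weight 4: 1 codewords.
  weight 5: 1 codewords.
Minimum distance d = smallest w > 0 with A_w > 0 = 1.
Sanity: Σ A_w = 4 = 2^2 = 4 ✓.


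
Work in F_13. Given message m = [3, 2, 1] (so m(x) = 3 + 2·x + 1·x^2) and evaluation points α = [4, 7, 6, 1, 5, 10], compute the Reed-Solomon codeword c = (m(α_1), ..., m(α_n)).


c = [1, 1, 12, 6, 12, 6]

Message polynomial: m(x) = 3 + 2·x + 1·x^2 (mod 13).
For each evaluation point α_i, compute m(α_i) mod 13:
  α_1 = 4: Horner steps 1 → 6 → 1, so m(4) = 1.
  α_2 = 7: Horner steps 1 → 9 → 1, so m(7) = 1.
  α_3 = 6: Horner steps 1 → 8 → 12, so m(6) = 12.
  α_4 = 1: Horner steps 1 → 3 → 6, so m(1) = 6.
  α_5 = 5: Horner steps 1 → 7 → 12, so m(5) = 12.
  α_6 = 10: Horner steps 1 → 12 → 6, so m(10) = 6.
Codeword c = [1, 1, 12, 6, 12, 6] ∈ F_13^6.


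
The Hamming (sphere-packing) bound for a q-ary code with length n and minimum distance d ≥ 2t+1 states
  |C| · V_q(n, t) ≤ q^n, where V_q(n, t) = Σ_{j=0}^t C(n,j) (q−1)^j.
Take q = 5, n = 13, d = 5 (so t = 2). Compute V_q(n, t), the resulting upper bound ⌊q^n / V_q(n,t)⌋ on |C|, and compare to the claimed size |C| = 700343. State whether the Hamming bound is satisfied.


V_q(n, t) = 1301, q^n = 1220703125, Hamming bound = 938280, |C| = 700343 ≤ bound (satisfied).

Step 1: Compute V_q(n, t) = Σ_{j=0}^2 C(n, j) (q−1)^j.
  j = 0: C(13,0)·(4)^0 = 1·1 = 1.
  j = 1: C(13,1)·(4)^1 = 13·4 = 52.
  j = 2: C(13,2)·(4)^2 = 78·16 = 1248.
  V_q(n, t) = 1 + 52 + 1248 = 1301.
Step 2: q^n = 5^13 = 1220703125.
Step 3: Hamming bound ⌊q^n / V_q(n,t)⌋ = ⌊1220703125/1301⌋ = 938280.
Step 4: Compare |C| = 700343 to 938280: satisfied.
The claimed |C| lies below the Hamming bound.


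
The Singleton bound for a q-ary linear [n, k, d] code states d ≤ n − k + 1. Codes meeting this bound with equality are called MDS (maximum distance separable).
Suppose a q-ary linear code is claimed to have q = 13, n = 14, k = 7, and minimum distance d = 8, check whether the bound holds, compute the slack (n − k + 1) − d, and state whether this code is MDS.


Singleton RHS = n − k + 1 = 8, slack = 0, bound satisfied, MDS.

Singleton bound: d ≤ n − k + 1.
Here n = 14, k = 7, so n − k + 1 = 8.
Given d = 8, check d ≤ 8: YES.
Slack = (n − k + 1) − d = 0.
The code is MDS (slack = 0).
Description: the claimed parameters are [14, 7, 8]_13; such a code would be MDS (meets Singleton bound).


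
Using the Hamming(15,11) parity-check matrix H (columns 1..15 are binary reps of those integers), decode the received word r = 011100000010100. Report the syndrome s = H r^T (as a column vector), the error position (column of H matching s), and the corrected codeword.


s = (0, 0, 1, 1)^T, error position = 3, corrected codeword c = 010100000010100

Compute s = H r^T mod 2 one row at a time:
  s_1 = 0 + 0 + 0 + 1 + 0 + 1 + 0 + 0 = 2 ≡ 0 (mod 2).
  s_2 = 1 + 0 + 0 + 0 + 0 + 1 + 0 + 0 = 2 ≡ 0 (mod 2).
  s_3 = 1 + 1 + 0 + 0 + 0 + 1 + 0 + 0 = 3 ≡ 1 (mod 2).
  s_4 = 0 + 1 + 0 + 0 + 0 + 1 + 1 + 0 = 3 ≡ 1 (mod 2).
s = (0, 0, 1, 1)^T — this equals column 3 of H (binary 0011), so error is at position 3.
Correct: flip bit 3 of r = 011100000010100 to get c = 010100000010100.


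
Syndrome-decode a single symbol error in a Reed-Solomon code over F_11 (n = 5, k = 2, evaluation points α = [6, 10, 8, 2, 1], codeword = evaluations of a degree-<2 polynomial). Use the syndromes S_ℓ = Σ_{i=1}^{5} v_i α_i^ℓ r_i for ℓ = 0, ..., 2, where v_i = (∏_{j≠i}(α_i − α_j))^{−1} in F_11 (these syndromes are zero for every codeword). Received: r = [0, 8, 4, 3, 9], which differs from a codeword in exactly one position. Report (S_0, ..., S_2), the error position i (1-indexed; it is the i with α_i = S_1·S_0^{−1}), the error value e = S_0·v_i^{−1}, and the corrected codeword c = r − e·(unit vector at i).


S = (9, 9, 9), error at position 5, error magnitude e = 8, c = [0, 8, 4, 3, 1].

Step 1: column multipliers v_i = (∏_{j≠i}(α_i − α_j))^{−1} mod 11.
  i = 1 (α = 6): (6−10)(6−8)(6−2)(6−1) = (−4)·(−2)·4·5 = 160 ≡ 6, so v_1 = 6^{−1} = 2 (mod 11).
  i = 2 (α = 10): (10−6)(10−8)(10−2)(10−1) = 4·2·8·9 = 576 ≡ 4, so v_2 = 4^{−1} = 3 (mod 11).
  i = 3 (α = 8): (8−6)(8−10)(8−2)(8−1) = 2·(−2)·6·7 = −168 ≡ 8, so v_3 = 8^{−1} = 7 (mod 11).
  i = 4 (α = 2): (2−6)(2−10)(2−8)(2−1) = (−4)·(−8)·(−6)·1 = −192 ≡ 6, so v_4 = 6^{−1} = 2 (mod 11).
  i = 5 (α = 1): (1−6)(1−10)(1−8)(1−2) = (−5)·(−9)·(−7)·(−1) = 315 ≡ 7, so v_5 = 7^{−1} = 8 (mod 11).
  v = [2, 3, 7, 2, 8].
Step 2: syndromes of r = [0, 8, 4, 3, 9] (all sums mod 11).
  S_0 = Σ v_i r_i = 2·0 + 3·8 + 7·4 + 2·3 + 8·9 = 130 ≡ 9.
  S_1 = Σ v_i α_i r_i = 2·6·0 + 3·10·8 + 7·8·4 + 2·2·3 + 8·1·9 = 548 ≡ 9.
  α_i^2 mod 11 = [3, 1, 9, 4, 1].
  S_2 = Σ v_i α_i^2 r_i = 2·3·0 + 3·1·8 + 7·9·4 + 2·4·3 + 8·1·9 = 372 ≡ 9.
  S = (9, 9, 9) ≠ 0, so r is not a codeword (an error is present).
Step 3: locate the error. For a single error e at position i, S_ℓ = v_i·e·α_i^ℓ, so α_err = S_1/S_0.
  S_0^{−1} = 9^{−1} = 5 (mod 11), so α_err = 9·5 = 45 ≡ 1 = α_5. Error position i = 5.
  Consistency check: S_2/S_1 = 9·5 = 45 ≡ 1 = α_err ✓ (single-error assumption holds).
Step 4: error magnitude e = S_0/v_5 = S_0·∏_{j≠5}(α_5 − α_j) = 9·7 = 63 ≡ 8 (mod 11).
Step 5: correct position 5: c_5 = r_5 − e = 9 − 8 ≡ 1 (mod 11). Hence c = [0, 8, 4, 3, 1].
  Check: interpolating c through the α_i gives m(x) = 10 + 2·x (degree < 2) with m(α_i) = c_i for every i, so c is indeed a codeword.


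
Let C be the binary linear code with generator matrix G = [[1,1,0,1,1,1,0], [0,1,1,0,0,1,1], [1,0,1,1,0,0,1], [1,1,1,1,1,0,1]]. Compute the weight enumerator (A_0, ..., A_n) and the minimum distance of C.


Weight distribution: A_0 = 1, A_1 = 2, A_2 = 1, A_3 = 2, A_4 = 5, A_5 = 4, A_6 = 1. Minimum distance d = 1.

Enumerate all 2^4 = 16 messages m ∈ F_2^4.
For each, compute codeword c = mG in F_2^7, then tally its weight.
  m = 0000 → c = 0000000, weight = 0.
  m = 1000 → c = 1101110, weight = 5.
  m = 0100 → c = 0110011, weight = 4.
  m = 1100 → c = 1011101, weight = 5.
  m = 0010 → c = 1011001, weight = 4.
  m = 1010 → c = 0110111, weight = 5.
  m = 0110 → c = 1101010, weight = 4.
  m = 1110 → c = 0000100, weight = 1.
  m = 0001 → c = 1111101, weight = 6.
  m = 1001 → c = 0010011, weight = 3.
  m = 0101 → c = 1001110, weight = 4.
  m = 1101 → c = 0100000, weight = 1.
  m = 0011 → c = 0100100, weight = 2.
  m = 1011 → c = 1001010, weight = 3.
  m = 0111 → c = 0010111, weight = 4.
  m = 1111 → c = 1111001, weight = 5.
Tally weights:
  weight 0: 1 codewords.
  weight 1: 2 codewords.
  weight 2: 1 codewords.
  weight 3: 2 codewords.
  weight 4: 5 codewords.
  weight 5: 4 codewords.
  weight 6: 1 codewords.
Minimum distance d = smallest w > 0 with A_w > 0 = 1.
Sanity: Σ A_w = 16 = 2^4 = 16 ✓.


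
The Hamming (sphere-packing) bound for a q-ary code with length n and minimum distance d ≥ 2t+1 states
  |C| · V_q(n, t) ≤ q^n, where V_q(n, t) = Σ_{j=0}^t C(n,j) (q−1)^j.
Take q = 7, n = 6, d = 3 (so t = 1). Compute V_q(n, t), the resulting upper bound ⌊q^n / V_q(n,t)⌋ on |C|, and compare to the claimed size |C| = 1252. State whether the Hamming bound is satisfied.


V_q(n, t) = 37, q^n = 117649, Hamming bound = 3179, |C| = 1252 ≤ bound (satisfied).

Step 1: Compute V_q(n, t) = Σ_{j=0}^1 C(n, j) (q−1)^j.
  j = 0: C(6,0)·(6)^0 = 1·1 = 1.
  j = 1: C(6,1)·(6)^1 = 6·6 = 36.
  V_q(n, t) = 1 + 36 = 37.
Step 2: q^n = 7^6 = 117649.
Step 3: Hamming bound ⌊q^n / V_q(n,t)⌋ = ⌊117649/37⌋ = 3179.
Step 4: Compare |C| = 1252 to 3179: satisfied.
The claimed |C| lies below the Hamming bound.


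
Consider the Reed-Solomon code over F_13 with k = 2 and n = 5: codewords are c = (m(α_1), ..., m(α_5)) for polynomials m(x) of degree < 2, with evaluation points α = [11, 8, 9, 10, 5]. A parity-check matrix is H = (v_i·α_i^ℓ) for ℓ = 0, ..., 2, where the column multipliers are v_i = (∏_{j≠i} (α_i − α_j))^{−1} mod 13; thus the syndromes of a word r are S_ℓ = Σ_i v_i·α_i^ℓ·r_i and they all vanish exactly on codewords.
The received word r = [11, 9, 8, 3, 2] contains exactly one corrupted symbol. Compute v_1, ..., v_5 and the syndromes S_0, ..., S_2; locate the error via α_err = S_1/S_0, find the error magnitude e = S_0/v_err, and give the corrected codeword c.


S = (6, 9, 7), error at position 2, error magnitude e = 9, c = [11, 0, 8, 3, 2].

Step 1: column multipliers v_i = (∏_{j≠i}(α_i − α_j))^{−1} mod 13.
  i = 1 (α = 11): (11−8)(11−9)(11−10)(11−5) = 3·2·1·6 = 36 ≡ 10, so v_1 = 10^{−1} = 4 (mod 13).
  i = 2 (α = 8): (8−11)(8−9)(8−10)(8−5) = (−3)·(−1)·(−2)·3 = −18 ≡ 8, so v_2 = 8^{−1} = 5 (mod 13).
  i = 3 (α = 9): (9−11)(9−8)(9−10)(9−5) = (−2)·1·(−1)·4 = 8 ≡ 8, so v_3 = 8^{−1} = 5 (mod 13).
  i = 4 (α = 10): (10−11)(10−8)(10−9)(10−5) = (−1)·2·1·5 = −10 ≡ 3, so v_4 = 3^{−1} = 9 (mod 13).
  i = 5 (α = 5): (5−11)(5−8)(5−9)(5−10) = (−6)·(−3)·(−4)·(−5) = 360 ≡ 9, so v_5 = 9^{−1} = 3 (mod 13).
  v = [4, 5, 5, 9, 3].
Step 2: syndromes of r = [11, 9, 8, 3, 2] (all sums mod 13).
  S_0 = Σ v_i r_i = 4·11 + 5·9 + 5·8 + 9·3 + 3·2 = 162 ≡ 6.
  S_1 = Σ v_i α_i r_i = 4·11·11 + 5·8·9 + 5·9·8 + 9·10·3 + 3·5·2 = 1504 ≡ 9.
  α_i^2 mod 13 = [4, 12, 3, 9, 12].
  S_2 = Σ v_i α_i^2 r_i = 4·4·11 + 5·12·9 + 5·3·8 + 9·9·3 + 3·12·2 = 1151 ≡ 7.
  S = (6, 9, 7) ≠ 0, so r is not a codeword (an error is present).
Step 3: locate the error. For a single error e at position i, S_ℓ = v_i·e·α_i^ℓ, so α_err = S_1/S_0.
  S_0^{−1} = 6^{−1} = 11 (mod 13), so α_err = 9·11 = 99 ≡ 8 = α_2. Error position i = 2.
  Consistency check: S_2/S_1 = 7·3 = 21 ≡ 8 = α_err ✓ (single-error assumption holds).
Step 4: error magnitude e = S_0/v_2 = S_0·∏_{j≠2}(α_2 − α_j) = 6·8 = 48 ≡ 9 (mod 13).
Step 5: correct position 2: c_2 = r_2 − e = 9 − 9 ≡ 0 (mod 13). Hence c = [11, 0, 8, 3, 2].
  Check: interpolating c through the α_i gives m(x) = 1 + 8·x (degree < 2) with m(α_i) = c_i for every i, so c is indeed a codeword.


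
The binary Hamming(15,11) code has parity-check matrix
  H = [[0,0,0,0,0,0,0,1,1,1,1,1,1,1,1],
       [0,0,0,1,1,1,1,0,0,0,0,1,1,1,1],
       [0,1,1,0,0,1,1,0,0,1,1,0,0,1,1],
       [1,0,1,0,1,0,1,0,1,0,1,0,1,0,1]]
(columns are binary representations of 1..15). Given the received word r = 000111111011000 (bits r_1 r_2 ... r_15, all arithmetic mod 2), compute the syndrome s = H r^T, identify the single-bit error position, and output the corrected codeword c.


s = (0, 1, 1, 0)^T, error position = 6, corrected codeword c = 000110111011000

Compute s = H r^T mod 2 one row at a time:
  s_1 = 1 + 1 + 0 + 1 + 1 + 0 + 0 + 0 = 4 ≡ 0 (mod 2).
  s_2 = 1 + 1 + 1 + 1 + 1 + 0 + 0 + 0 = 5 ≡ 1 (mod 2).
  s_3 = 0 + 0 + 1 + 1 + 0 + 1 + 0 + 0 = 3 ≡ 1 (mod 2).
  s_4 = 0 + 0 + 1 + 1 + 1 + 1 + 0 + 0 = 4 ≡ 0 (mod 2).
s = (0, 1, 1, 0)^T — this equals column 6 of H (binary 0110), so error is at position 6.
Correct: flip bit 6 of r = 000111111011000 to get c = 000110111011000.


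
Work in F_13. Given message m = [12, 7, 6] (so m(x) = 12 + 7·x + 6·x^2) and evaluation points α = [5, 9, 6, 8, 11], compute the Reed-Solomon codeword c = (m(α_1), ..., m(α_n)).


c = [2, 2, 10, 10, 9]

Message polynomial: m(x) = 12 + 7·x + 6·x^2 (mod 13).
For each evaluation point α_i, compute m(α_i) mod 13:
  α_1 = 5: Horner steps 6 → 11 → 2, so m(5) = 2.
  α_2 = 9: Horner steps 6 → 9 → 2, so m(9) = 2.
  α_3 = 6: Horner steps 6 → 4 → 10, so m(6) = 10.
  α_4 = 8: Horner steps 6 → 3 → 10, so m(8) = 10.
  α_5 = 11: Horner steps 6 → 8 → 9, so m(11) = 9.
Codeword c = [2, 2, 10, 10, 9] ∈ F_13^5.


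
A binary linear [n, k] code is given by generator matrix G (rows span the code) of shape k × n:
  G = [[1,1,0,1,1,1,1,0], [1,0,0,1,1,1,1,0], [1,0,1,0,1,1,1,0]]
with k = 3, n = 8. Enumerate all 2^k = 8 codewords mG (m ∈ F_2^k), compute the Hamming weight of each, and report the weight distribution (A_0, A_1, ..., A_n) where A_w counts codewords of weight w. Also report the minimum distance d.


Weight distribution: A_0 = 1, A_1 = 1, A_2 = 1, A_3 = 1, A_5 = 2, A_6 = 2. Minimum distance d = 1.

Enumerate all 2^3 = 8 messages m ∈ F_2^3.
For each, compute codeword c = mG in F_2^8, then tally its weight.
  m = 000 → c = 00000000, weight = 0.
  m = 100 → c = 11011110, weight = 6.
  m = 010 → c = 10011110, weight = 5.
  m = 110 → c = 01000000, weight = 1.
  m = 001 → c = 10101110, weight = 5.
  m = 101 → c = 01110000, weight = 3.
  m = 011 → c = 00110000, weight = 2.
  m = 111 → c = 11101110, weight = 6.
Tally weights:
  weight 0: 1 codewords.
  weight 1: 1 codewords.
  weight 2: 1 codewords.
  weight 3: 1 codewords.
  weight 5: 2 codewords.
  weight 6: 2 codewords.
Minimum distance d = smallest w > 0 with A_w > 0 = 1.
Sanity: Σ A_w = 8 = 2^3 = 8 ✓.


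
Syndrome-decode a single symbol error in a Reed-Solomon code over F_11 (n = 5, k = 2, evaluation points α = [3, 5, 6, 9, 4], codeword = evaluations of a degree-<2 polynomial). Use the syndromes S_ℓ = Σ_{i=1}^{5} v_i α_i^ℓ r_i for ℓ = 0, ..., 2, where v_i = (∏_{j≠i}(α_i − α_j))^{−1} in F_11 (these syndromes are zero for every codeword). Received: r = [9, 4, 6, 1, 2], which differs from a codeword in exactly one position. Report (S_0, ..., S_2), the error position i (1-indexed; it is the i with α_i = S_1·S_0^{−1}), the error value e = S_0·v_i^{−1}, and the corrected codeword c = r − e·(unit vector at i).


S = (3, 9, 5), error at position 1, error magnitude e = 9, c = [0, 4, 6, 1, 2].

Step 1: column multipliers v_i = (∏_{j≠i}(α_i − α_j))^{−1} mod 11.
  i = 1 (α = 3): (3−5)(3−6)(3−9)(3−4) = (−2)·(−3)·(−6)·(−1) = 36 ≡ 3, so v_1 = 3^{−1} = 4 (mod 11).
  i = 2 (α = 5): (5−3)(5−6)(5−9)(5−4) = 2·(−1)·(−4)·1 = 8 ≡ 8, so v_2 = 8^{−1} = 7 (mod 11).
  i = 3 (α = 6): (6−3)(6−5)(6−9)(6−4) = 3·1·(−3)·2 = −18 ≡ 4, so v_3 = 4^{−1} = 3 (mod 11).
  i = 4 (α = 9): (9−3)(9−5)(9−6)(9−4) = 6·4·3·5 = 360 ≡ 8, so v_4 = 8^{−1} = 7 (mod 11).
  i = 5 (α = 4): (4−3)(4−5)(4−6)(4−9) = 1·(−1)·(−2)·(−5) = −10 ≡ 1, so v_5 = 1^{−1} = 1 (mod 11).
  v = [4, 7, 3, 7, 1].
Step 2: syndromes of r = [9, 4, 6, 1, 2] (all sums mod 11).
  S_0 = Σ v_i r_i = 4·9 + 7·4 + 3·6 + 7·1 + 1·2 = 91 ≡ 3.
  S_1 = Σ v_i α_i r_i = 4·3·9 + 7·5·4 + 3·6·6 + 7·9·1 + 1·4·2 = 427 ≡ 9.
  α_i^2 mod 11 = [9, 3, 3, 4, 5].
  S_2 = Σ v_i α_i^2 r_i = 4·9·9 + 7·3·4 + 3·3·6 + 7·4·1 + 1·5·2 = 500 ≡ 5.
  S = (3, 9, 5) ≠ 0, so r is not a codeword (an error is present).
Step 3: locate the error. For a single error e at position i, S_ℓ = v_i·e·α_i^ℓ, so α_err = S_1/S_0.
  S_0^{−1} = 3^{−1} = 4 (mod 11), so α_err = 9·4 = 36 ≡ 3 = α_1. Error position i = 1.
  Consistency check: S_2/S_1 = 5·5 = 25 ≡ 3 = α_err ✓ (single-error assumption holds).
Step 4: error magnitude e = S_0/v_1 = S_0·∏_{j≠1}(α_1 − α_j) = 3·3 = 9 ≡ 9 (mod 11).
Step 5: correct position 1: c_1 = r_1 − e = 9 − 9 ≡ 0 (mod 11). Hence c = [0, 4, 6, 1, 2].
  Check: interpolating c through the α_i gives m(x) = 5 + 2·x (degree < 2) with m(α_i) = c_i for every i, so c is indeed a codeword.


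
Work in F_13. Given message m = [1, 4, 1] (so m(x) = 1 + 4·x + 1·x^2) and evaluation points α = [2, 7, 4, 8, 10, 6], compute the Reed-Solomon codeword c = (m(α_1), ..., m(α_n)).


c = [0, 0, 7, 6, 11, 9]

Message polynomial: m(x) = 1 + 4·x + 1·x^2 (mod 13).
For each evaluation point α_i, compute m(α_i) mod 13:
  α_1 = 2: Horner steps 1 → 6 → 0, so m(2) = 0.
  α_2 = 7: Horner steps 1 → 11 → 0, so m(7) = 0.
  α_3 = 4: Horner steps 1 → 8 → 7, so m(4) = 7.
  α_4 = 8: Horner steps 1 → 12 → 6, so m(8) = 6.
  α_5 = 10: Horner steps 1 → 1 → 11, so m(10) = 11.
  α_6 = 6: Horner steps 1 → 10 → 9, so m(6) = 9.
Codeword c = [0, 0, 7, 6, 11, 9] ∈ F_13^6.


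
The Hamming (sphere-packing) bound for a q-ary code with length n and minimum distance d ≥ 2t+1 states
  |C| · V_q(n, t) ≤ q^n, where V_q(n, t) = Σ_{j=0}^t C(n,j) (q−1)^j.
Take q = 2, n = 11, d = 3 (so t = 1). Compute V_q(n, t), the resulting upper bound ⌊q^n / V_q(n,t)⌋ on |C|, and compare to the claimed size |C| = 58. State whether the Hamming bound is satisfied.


V_q(n, t) = 12, q^n = 2048, Hamming bound = 170, |C| = 58 ≤ bound (satisfied).

Step 1: Compute V_q(n, t) = Σ_{j=0}^1 C(n, j) (q−1)^j.
  j = 0: C(11,0)·(1)^0 = 1·1 = 1.
  j = 1: C(11,1)·(1)^1 = 11·1 = 11.
  V_q(n, t) = 1 + 11 = 12.
Step 2: q^n = 2^11 = 2048.
Step 3: Hamming bound ⌊q^n / V_q(n,t)⌋ = ⌊2048/12⌋ = 170.
Step 4: Compare |C| = 58 to 170: satisfied.
The claimed |C| lies below the Hamming bound.


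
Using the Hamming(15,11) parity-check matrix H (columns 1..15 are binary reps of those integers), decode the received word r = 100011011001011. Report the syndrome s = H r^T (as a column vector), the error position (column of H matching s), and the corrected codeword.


s = (1, 1, 1, 0)^T, error position = 14, corrected codeword c = 100011011001001

Compute s = H r^T mod 2 one row at a time:
  s_1 = 1 + 1 + 0 + 0 + 1 + 0 + 1 + 1 = 5 ≡ 1 (mod 2).
  s_2 = 0 + 1 + 1 + 0 + 1 + 0 + 1 + 1 = 5 ≡ 1 (mod 2).
  s_3 = 0 + 0 + 1 + 0 + 0 + 0 + 1 + 1 = 3 ≡ 1 (mod 2).
  s_4 = 1 + 0 + 1 + 0 + 1 + 0 + 0 + 1 = 4 ≡ 0 (mod 2).
s = (1, 1, 1, 0)^T — this equals column 14 of H (binary 1110), so error is at position 14.
Correct: flip bit 14 of r = 100011011001011 to get c = 100011011001001.


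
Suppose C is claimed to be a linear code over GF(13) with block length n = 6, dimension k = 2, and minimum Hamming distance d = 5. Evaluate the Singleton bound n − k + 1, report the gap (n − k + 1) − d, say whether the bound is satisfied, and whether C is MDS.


Singleton RHS = n − k + 1 = 5, slack = 0, bound satisfied, MDS.

Singleton bound: d ≤ n − k + 1.
Here n = 6, k = 2, so n − k + 1 = 5.
Given d = 5, check d ≤ 5: YES.
Slack = (n − k + 1) − d = 0.
The code is MDS (slack = 0).
Description: the claimed parameters are [6, 2, 5]_13; such a code would be MDS (meets Singleton bound).


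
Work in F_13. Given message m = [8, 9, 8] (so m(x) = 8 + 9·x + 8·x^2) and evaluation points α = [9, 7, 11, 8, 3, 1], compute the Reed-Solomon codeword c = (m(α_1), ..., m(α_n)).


c = [9, 8, 9, 7, 3, 12]

Message polynomial: m(x) = 8 + 9·x + 8·x^2 (mod 13).
For each evaluation point α_i, compute m(α_i) mod 13:
  α_1 = 9: Horner steps 8 → 3 → 9, so m(9) = 9.
  α_2 = 7: Horner steps 8 → 0 → 8, so m(7) = 8.
  α_3 = 11: Horner steps 8 → 6 → 9, so m(11) = 9.
  α_4 = 8: Horner steps 8 → 8 → 7, so m(8) = 7.
  α_5 = 3: Horner steps 8 → 7 → 3, so m(3) = 3.
  α_6 = 1: Horner steps 8 → 4 → 12, so m(1) = 12.
Codeword c = [9, 8, 9, 7, 3, 12] ∈ F_13^6.


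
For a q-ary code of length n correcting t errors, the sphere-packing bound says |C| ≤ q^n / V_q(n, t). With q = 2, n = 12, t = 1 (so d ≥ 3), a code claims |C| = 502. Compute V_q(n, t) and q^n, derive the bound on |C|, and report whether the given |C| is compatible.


V_q(n, t) = 13, q^n = 4096, Hamming bound = 315, |C| = 502 > bound (violated).

Step 1: Compute V_q(n, t) = Σ_{j=0}^1 C(n, j) (q−1)^j.
  j = 0: C(12,0)·(1)^0 = 1·1 = 1.
  j = 1: C(12,1)·(1)^1 = 12·1 = 12.
  V_q(n, t) = 1 + 12 = 13.
Step 2: q^n = 2^12 = 4096.
Step 3: Hamming bound ⌊q^n / V_q(n,t)⌋ = ⌊4096/13⌋ = 315.
Step 4: Compare |C| = 502 to 315: violated.
The claimed |C| lies above the Hamming bound, so no 2-ary code of length 12 with d ≥ 3 can have 502 codewords.


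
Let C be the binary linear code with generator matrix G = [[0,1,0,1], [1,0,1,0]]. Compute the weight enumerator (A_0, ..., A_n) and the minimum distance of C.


Weight distribution: A_0 = 1, A_2 = 2, A_4 = 1. Minimum distance d = 2.

Enumerate all 2^2 = 4 messages m ∈ F_2^2.
For each, compute codeword c = mG in F_2^4, then tally its weight.
  m = 00 → c = 0000, weight = 0.
  m = 10 → c = 0101, weight = 2.
  m = 01 → c = 1010, weight = 2.
  m = 11 → c = 1111, weight = 4.
Tally weights:
  weight 0: 1 codewords.
  weight 2: 2 codewords.
  weight 4: 1 codewords.
Minimum distance d = smallest w > 0 with A_w > 0 = 2.
Sanity: Σ A_w = 4 = 2^2 = 4 ✓.


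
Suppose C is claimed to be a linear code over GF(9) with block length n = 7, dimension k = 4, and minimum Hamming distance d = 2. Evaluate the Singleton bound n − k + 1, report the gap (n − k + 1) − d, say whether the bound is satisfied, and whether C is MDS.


Singleton RHS = n − k + 1 = 4, slack = 2, bound satisfied, not MDS.

Singleton bound: d ≤ n − k + 1.
Here n = 7, k = 4, so n − k + 1 = 4.
Given d = 2, check d ≤ 4: YES.
Slack = (n − k + 1) − d = 2.
The code is NOT MDS (slack = 2 > 0).
Description: the claimed parameters are [7, 4, 2]_9; such a code would be non-MDS.


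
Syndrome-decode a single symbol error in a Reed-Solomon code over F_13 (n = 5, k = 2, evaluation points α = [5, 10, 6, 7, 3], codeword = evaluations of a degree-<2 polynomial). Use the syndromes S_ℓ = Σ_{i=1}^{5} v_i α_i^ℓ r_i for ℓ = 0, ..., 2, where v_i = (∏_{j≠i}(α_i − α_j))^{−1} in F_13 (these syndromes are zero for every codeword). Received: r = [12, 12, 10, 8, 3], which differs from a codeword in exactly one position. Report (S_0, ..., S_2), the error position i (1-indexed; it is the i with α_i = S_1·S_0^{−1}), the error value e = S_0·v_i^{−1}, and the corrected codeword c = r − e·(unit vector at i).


S = (9, 12, 3), error at position 2, error magnitude e = 10, c = [12, 2, 10, 8, 3].

Step 1: column multipliers v_i = (∏_{j≠i}(α_i − α_j))^{−1} mod 13.
  i = 1 (α = 5): (5−10)(5−6)(5−7)(5−3) = (−5)·(−1)·(−2)·2 = −20 ≡ 6, so v_1 = 6^{−1} = 11 (mod 13).
  i = 2 (α = 10): (10−5)(10−6)(10−7)(10−3) = 5·4·3·7 = 420 ≡ 4, so v_2 = 4^{−1} = 10 (mod 13).
  i = 3 (α = 6): (6−5)(6−10)(6−7)(6−3) = 1·(−4)·(−1)·3 = 12 ≡ 12, so v_3 = 12^{−1} = 12 (mod 13).
  i = 4 (α = 7): (7−5)(7−10)(7−6)(7−3) = 2·(−3)·1·4 = −24 ≡ 2, so v_4 = 2^{−1} = 7 (mod 13).
  i = 5 (α = 3): (3−5)(3−10)(3−6)(3−7) = (−2)·(−7)·(−3)·(−4) = 168 ≡ 12, so v_5 = 12^{−1} = 12 (mod 13).
  v = [11, 10, 12, 7, 12].
Step 2: syndromes of r = [12, 12, 10, 8, 3] (all sums mod 13).
  S_0 = Σ v_i r_i = 11·12 + 10·12 + 12·10 + 7·8 + 12·3 = 464 ≡ 9.
  S_1 = Σ v_i α_i r_i = 11·5·12 + 10·10·12 + 12·6·10 + 7·7·8 + 12·3·3 = 3080 ≡ 12.
  α_i^2 mod 13 = [12, 9, 10, 10, 9].
  S_2 = Σ v_i α_i^2 r_i = 11·12·12 + 10·9·12 + 12·10·10 + 7·10·8 + 12·9·3 = 4748 ≡ 3.
  S = (9, 12, 3) ≠ 0, so r is not a codeword (an error is present).
Step 3: locate the error. For a single error e at position i, S_ℓ = v_i·e·α_i^ℓ, so α_err = S_1/S_0.
  S_0^{−1} = 9^{−1} = 3 (mod 13), so α_err = 12·3 = 36 ≡ 10 = α_2. Error position i = 2.
  Consistency check: S_2/S_1 = 3·12 = 36 ≡ 10 = α_err ✓ (single-error assumption holds).
Step 4: error magnitude e = S_0/v_2 = S_0·∏_{j≠2}(α_2 − α_j) = 9·4 = 36 ≡ 10 (mod 13).
Step 5: correct position 2: c_2 = r_2 − e = 12 − 10 ≡ 2 (mod 13). Hence c = [12, 2, 10, 8, 3].
  Check: interpolating c through the α_i gives m(x) = 9 + 11·x (degree < 2) with m(α_i) = c_i for every i, so c is indeed a codeword.


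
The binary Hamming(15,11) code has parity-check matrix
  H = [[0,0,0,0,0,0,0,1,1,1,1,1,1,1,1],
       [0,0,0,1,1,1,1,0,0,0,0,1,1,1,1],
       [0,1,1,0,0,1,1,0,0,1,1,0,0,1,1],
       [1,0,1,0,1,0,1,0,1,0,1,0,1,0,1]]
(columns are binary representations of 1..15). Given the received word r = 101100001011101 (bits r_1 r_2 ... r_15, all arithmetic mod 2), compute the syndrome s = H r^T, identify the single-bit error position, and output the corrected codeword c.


s = (1, 0, 1, 0)^T, error position = 10, corrected codeword c = 101100001111101

Compute s = H r^T mod 2 one row at a time:
  s_1 = 0 + 1 + 0 + 1 + 1 + 1 + 0 + 1 = 5 ≡ 1 (mod 2).
  s_2 = 1 + 0 + 0 + 0 + 1 + 1 + 0 + 1 = 4 ≡ 0 (mod 2).
  s_3 = 0 + 1 + 0 + 0 + 0 + 1 + 0 + 1 = 3 ≡ 1 (mod 2).
  s_4 = 1 + 1 + 0 + 0 + 1 + 1 + 1 + 1 = 6 ≡ 0 (mod 2).
s = (1, 0, 1, 0)^T — this equals column 10 of H (binary 1010), so error is at position 10.
Correct: flip bit 10 of r = 101100001011101 to get c = 101100001111101.


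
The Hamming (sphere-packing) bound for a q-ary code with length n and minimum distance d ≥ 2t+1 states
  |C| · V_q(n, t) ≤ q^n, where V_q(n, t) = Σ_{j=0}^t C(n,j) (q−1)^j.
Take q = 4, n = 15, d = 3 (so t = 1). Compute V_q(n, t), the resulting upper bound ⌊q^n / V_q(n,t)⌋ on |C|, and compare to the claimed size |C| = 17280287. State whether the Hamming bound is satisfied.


V_q(n, t) = 46, q^n = 1073741824, Hamming bound = 23342213, |C| = 17280287 ≤ bound (satisfied).

Step 1: Compute V_q(n, t) = Σ_{j=0}^1 C(n, j) (q−1)^j.
  j = 0: C(15,0)·(3)^0 = 1·1 = 1.
  j = 1: C(15,1)·(3)^1 = 15·3 = 45.
  V_q(n, t) = 1 + 45 = 46.
Step 2: q^n = 4^15 = 1073741824.
Step 3: Hamming bound ⌊q^n / V_q(n,t)⌋ = ⌊1073741824/46⌋ = 23342213.
Step 4: Compare |C| = 17280287 to 23342213: satisfied.
The claimed |C| lies below the Hamming bound.


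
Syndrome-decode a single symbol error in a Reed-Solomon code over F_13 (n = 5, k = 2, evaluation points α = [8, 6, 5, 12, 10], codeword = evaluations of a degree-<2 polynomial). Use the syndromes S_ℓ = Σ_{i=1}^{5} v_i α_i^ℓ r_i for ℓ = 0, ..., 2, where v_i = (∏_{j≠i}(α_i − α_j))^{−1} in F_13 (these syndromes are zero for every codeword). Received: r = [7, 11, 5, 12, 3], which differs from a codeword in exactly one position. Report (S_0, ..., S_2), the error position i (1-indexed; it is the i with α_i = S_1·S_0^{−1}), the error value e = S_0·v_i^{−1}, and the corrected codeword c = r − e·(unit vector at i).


S = (5, 12, 8), error at position 3, error magnitude e = 5, c = [7, 11, 0, 12, 3].

Step 1: column multipliers v_i = (∏_{j≠i}(α_i − α_j))^{−1} mod 13.
  i = 1 (α = 8): (8−6)(8−5)(8−12)(8−10) = 2·3·(−4)·(−2) = 48 ≡ 9, so v_1 = 9^{−1} = 3 (mod 13).
  i = 2 (α = 6): (6−8)(6−5)(6−12)(6−10) = (−2)·1·(−6)·(−4) = −48 ≡ 4, so v_2 = 4^{−1} = 10 (mod 13).
  i = 3 (α = 5): (5−8)(5−6)(5−12)(5−10) = (−3)·(−1)·(−7)·(−5) = 105 ≡ 1, so v_3 = 1^{−1} = 1 (mod 13).
  i = 4 (α = 12): (12−8)(12−6)(12−5)(12−10) = 4·6·7·2 = 336 ≡ 11, so v_4 = 11^{−1} = 6 (mod 13).
  i = 5 (α = 10): (10−8)(10−6)(10−5)(10−12) = 2·4·5·(−2) = −80 ≡ 11, so v_5 = 11^{−1} = 6 (mod 13).
  v = [3, 10, 1, 6, 6].
Step 2: syndromes of r = [7, 11, 5, 12, 3] (all sums mod 13).
  S_0 = Σ v_i r_i = 3·7 + 10·11 + 1·5 + 6·12 + 6·3 = 226 ≡ 5.
  S_1 = Σ v_i α_i r_i = 3·8·7 + 10·6·11 + 1·5·5 + 6·12·12 + 6·10·3 = 1897 ≡ 12.
  α_i^2 mod 13 = [12, 10, 12, 1, 9].
  S_2 = Σ v_i α_i^2 r_i = 3·12·7 + 10·10·11 + 1·12·5 + 6·1·12 + 6·9·3 = 1646 ≡ 8.
  S = (5, 12, 8) ≠ 0, so r is not a codeword (an error is present).
Step 3: locate the error. For a single error e at position i, S_ℓ = v_i·e·α_i^ℓ, so α_err = S_1/S_0.
  S_0^{−1} = 5^{−1} = 8 (mod 13), so α_err = 12·8 = 96 ≡ 5 = α_3. Error position i = 3.
  Consistency check: S_2/S_1 = 8·12 = 96 ≡ 5 = α_err ✓ (single-error assumption holds).
Step 4: error magnitude e = S_0/v_3 = S_0·∏_{j≠3}(α_3 − α_j) = 5·1 = 5 ≡ 5 (mod 13).
Step 5: correct position 3: c_3 = r_3 − e = 5 − 5 ≡ 0 (mod 13). Hence c = [7, 11, 0, 12, 3].
  Check: interpolating c through the α_i gives m(x) = 10 + 11·x (degree < 2) with m(α_i) = c_i for every i, so c is indeed a codeword.


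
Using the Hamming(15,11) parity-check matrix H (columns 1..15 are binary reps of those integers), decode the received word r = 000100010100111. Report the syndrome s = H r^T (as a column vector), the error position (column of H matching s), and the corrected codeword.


s = (1, 0, 1, 0)^T, error position = 10, corrected codeword c = 000100010000111

Compute s = H r^T mod 2 one row at a time:
  s_1 = 1 + 0 + 1 + 0 + 0 + 1 + 1 + 1 = 5 ≡ 1 (mod 2).
  s_2 = 1 + 0 + 0 + 0 + 0 + 1 + 1 + 1 = 4 ≡ 0 (mod 2).
  s_3 = 0 + 0 + 0 + 0 + 1 + 0 + 1 + 1 = 3 ≡ 1 (mod 2).
  s_4 = 0 + 0 + 0 + 0 + 0 + 0 + 1 + 1 = 2 ≡ 0 (mod 2).
s = (1, 0, 1, 0)^T — this equals column 10 of H (binary 1010), so error is at position 10.
Correct: flip bit 10 of r = 000100010100111 to get c = 000100010000111.


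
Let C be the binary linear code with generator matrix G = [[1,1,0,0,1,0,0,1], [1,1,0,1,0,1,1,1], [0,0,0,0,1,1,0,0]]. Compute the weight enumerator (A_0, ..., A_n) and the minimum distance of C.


Weight distribution: A_0 = 1, A_2 = 2, A_4 = 3, A_6 = 2. Minimum distance d = 2.

Enumerate all 2^3 = 8 messages m ∈ F_2^3.
For each, compute codeword c = mG in F_2^8, then tally its weight.
  m = 000 → c = 00000000, weight = 0.
  m = 100 → c = 11001001, weight = 4.
  m = 010 → c = 11010111, weight = 6.
  m = 110 → c = 00011110, weight = 4.
  m = 001 → c = 00001100, weight = 2.
  m = 101 → c = 11000101, weight = 4.
  m = 011 → c = 11011011, weight = 6.
  m = 111 → c = 00010010, weight = 2.
Tally weights:
  weight 0: 1 codewords.
  weight 2: 2 codewords.
  weight 4: 3 codewords.
  weight 6: 2 codewords.
Minimum distance d = smallest w > 0 with A_w > 0 = 2.
Sanity: Σ A_w = 8 = 2^3 = 8 ✓.


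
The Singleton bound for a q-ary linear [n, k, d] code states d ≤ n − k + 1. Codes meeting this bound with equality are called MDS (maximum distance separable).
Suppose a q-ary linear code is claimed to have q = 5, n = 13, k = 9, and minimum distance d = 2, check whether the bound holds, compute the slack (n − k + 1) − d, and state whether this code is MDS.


Singleton RHS = n − k + 1 = 5, slack = 3, bound satisfied, not MDS.

Singleton bound: d ≤ n − k + 1.
Here n = 13, k = 9, so n − k + 1 = 5.
Given d = 2, check d ≤ 5: YES.
Slack = (n − k + 1) − d = 3.
The code is NOT MDS (slack = 3 > 0).
Description: the claimed parameters are [13, 9, 2]_5; such a code would be non-MDS.


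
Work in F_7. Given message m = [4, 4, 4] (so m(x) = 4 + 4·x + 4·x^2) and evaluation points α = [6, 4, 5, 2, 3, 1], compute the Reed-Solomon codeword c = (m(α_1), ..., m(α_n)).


c = [4, 0, 5, 0, 3, 5]

Message polynomial: m(x) = 4 + 4·x + 4·x^2 (mod 7).
For each evaluation point α_i, compute m(α_i) mod 7:
  α_1 = 6: Horner steps 4 → 0 → 4, so m(6) = 4.
  α_2 = 4: Horner steps 4 → 6 → 0, so m(4) = 0.
  α_3 = 5: Horner steps 4 → 3 → 5, so m(5) = 5.
  α_4 = 2: Horner steps 4 → 5 → 0, so m(2) = 0.
  α_5 = 3: Horner steps 4 → 2 → 3, so m(3) = 3.
  α_6 = 1: Horner steps 4 → 1 → 5, so m(1) = 5.
Codeword c = [4, 0, 5, 0, 3, 5] ∈ F_7^6.


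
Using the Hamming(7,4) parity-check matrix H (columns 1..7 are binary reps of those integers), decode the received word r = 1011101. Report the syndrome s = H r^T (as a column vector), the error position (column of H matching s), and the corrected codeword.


s = (1, 0, 0)^T, error position = 4, corrected codeword c = 1010101

Compute s = H r^T mod 2 one row at a time:
  s_1 = 1 + 1 + 0 + 1 = 3 ≡ 1 (mod 2).
  s_2 = 0 + 1 + 0 + 1 = 2 ≡ 0 (mod 2).
  s_3 = 1 + 1 + 1 + 1 = 4 ≡ 0 (mod 2).
s = (1, 0, 0)^T — this equals column 4 of H (binary 100), so error is at position 4.
Correct: flip bit 4 of r = 1011101 to get c = 1010101.


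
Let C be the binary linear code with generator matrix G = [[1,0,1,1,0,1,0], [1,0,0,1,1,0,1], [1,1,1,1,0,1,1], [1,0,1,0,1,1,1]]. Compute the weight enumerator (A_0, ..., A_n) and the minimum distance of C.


Weight distribution: A_0 = 1, A_1 = 1, A_2 = 1, A_3 = 4, A_4 = 5, A_5 = 3, A_6 = 1. Minimum distance d = 1.

Enumerate all 2^4 = 16 messages m ∈ F_2^4.
For each, compute codeword c = mG in F_2^7, then tally its weight.
  m = 0000 → c = 0000000, weight = 0.
  m = 1000 → c = 1011010, weight = 4.
  m = 0100 → c = 1001101, weight = 4.
  m = 1100 → c = 0010111, weight = 4.
  m = 0010 → c = 1111011, weight = 6.
  m = 1010 → c = 0100001, weight = 2.
  m = 0110 → c = 0110110, weight = 4.
  m = 1110 → c = 1101100, weight = 4.
  m = 0001 → c = 1010111, weight = 5.
  m = 1001 → c = 0001101, weight = 3.
  m = 0101 → c = 0011010, weight = 3.
  m = 1101 → c = 1000000, weight = 1.
  m = 0011 → c = 0101100, weight = 3.
  m = 1011 → c = 1110110, weight = 5.
  m = 0111 → c = 1100001, weight = 3.
  m = 1111 → c = 0111011, weight = 5.
Tally weights:
  weight 0: 1 codewords.
  weight 1: 1 codewords.
  weight 2: 1 codewords.
  weight 3: 4 codewords.
  weight 4: 5 codewords.
  weight 5: 3 codewords.
  weight 6: 1 codewords.
Minimum distance d = smallest w > 0 with A_w > 0 = 1.
Sanity: Σ A_w = 16 = 2^4 = 16 ✓.


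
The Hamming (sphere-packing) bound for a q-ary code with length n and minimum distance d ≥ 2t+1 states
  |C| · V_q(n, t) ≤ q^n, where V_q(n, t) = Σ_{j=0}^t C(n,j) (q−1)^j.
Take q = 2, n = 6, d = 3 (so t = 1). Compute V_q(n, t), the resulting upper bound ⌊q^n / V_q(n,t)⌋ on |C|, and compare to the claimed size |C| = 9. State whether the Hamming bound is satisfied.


V_q(n, t) = 7, q^n = 64, Hamming bound = 9, |C| = 9 ≤ bound (satisfied).

Step 1: Compute V_q(n, t) = Σ_{j=0}^1 C(n, j) (q−1)^j.
  j = 0: C(6,0)·(1)^0 = 1·1 = 1.
  j = 1: C(6,1)·(1)^1 = 6·1 = 6.
  V_q(n, t) = 1 + 6 = 7.
Step 2: q^n = 2^6 = 64.
Step 3: Hamming bound ⌊q^n / V_q(n,t)⌋ = ⌊64/7⌋ = 9.
Step 4: Compare |C| = 9 to 9: satisfied.
The claimed |C| lies at the Hamming bound (tight).


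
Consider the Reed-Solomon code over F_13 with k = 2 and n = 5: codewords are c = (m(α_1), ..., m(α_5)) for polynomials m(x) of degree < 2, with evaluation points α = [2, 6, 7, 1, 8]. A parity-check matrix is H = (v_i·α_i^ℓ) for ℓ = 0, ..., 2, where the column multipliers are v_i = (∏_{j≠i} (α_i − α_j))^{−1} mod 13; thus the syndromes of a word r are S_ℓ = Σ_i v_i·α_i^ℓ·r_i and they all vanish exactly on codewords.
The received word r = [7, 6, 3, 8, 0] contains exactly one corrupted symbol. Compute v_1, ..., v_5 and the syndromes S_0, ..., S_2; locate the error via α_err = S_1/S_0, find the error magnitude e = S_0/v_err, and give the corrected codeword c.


S = (8, 3, 6), error at position 1, error magnitude e = 2, c = [5, 6, 3, 8, 0].

Step 1: column multipliers v_i = (∏_{j≠i}(α_i − α_j))^{−1} mod 13.
  i = 1 (α = 2): (2−6)(2−7)(2−1)(2−8) = (−4)·(−5)·1·(−6) = −120 ≡ 10, so v_1 = 10^{−1} = 4 (mod 13).
  i = 2 (α = 6): (6−2)(6−7)(6−1)(6−8) = 4·(−1)·5·(−2) = 40 ≡ 1, so v_2 = 1^{−1} = 1 (mod 13).
  i = 3 (α = 7): (7−2)(7−6)(7−1)(7−8) = 5·1·6·(−1) = −30 ≡ 9, so v_3 = 9^{−1} = 3 (mod 13).
  i = 4 (α = 1): (1−2)(1−6)(1−7)(1−8) = (−1)·(−5)·(−6)·(−7) = 210 ≡ 2, so v_4 = 2^{−1} = 7 (mod 13).
  i = 5 (α = 8): (8−2)(8−6)(8−7)(8−1) = 6·2·1·7 = 84 ≡ 6, so v_5 = 6^{−1} = 11 (mod 13).
  v = [4, 1, 3, 7, 11].
Step 2: syndromes of r = [7, 6, 3, 8, 0] (all sums mod 13).
  S_0 = Σ v_i r_i = 4·7 + 1·6 + 3·3 + 7·8 + 11·0 = 99 ≡ 8.
  S_1 = Σ v_i α_i r_i = 4·2·7 + 1·6·6 + 3·7·3 + 7·1·8 + 11·8·0 = 211 ≡ 3.
  α_i^2 mod 13 = [4, 10, 10, 1, 12].
  S_2 = Σ v_i α_i^2 r_i = 4·4·7 + 1·10·6 + 3·10·3 + 7·1·8 + 11·12·0 = 318 ≡ 6.
  S = (8, 3, 6) ≠ 0, so r is not a codeword (an error is present).
Step 3: locate the error. For a single error e at position i, S_ℓ = v_i·e·α_i^ℓ, so α_err = S_1/S_0.
  S_0^{−1} = 8^{−1} = 5 (mod 13), so α_err = 3·5 = 15 ≡ 2 = α_1. Error position i = 1.
  Consistency check: S_2/S_1 = 6·9 = 54 ≡ 2 = α_err ✓ (single-error assumption holds).
Step 4: error magnitude e = S_0/v_1 = S_0·∏_{j≠1}(α_1 − α_j) = 8·10 = 80 ≡ 2 (mod 13).
Step 5: correct position 1: c_1 = r_1 − e = 7 − 2 ≡ 5 (mod 13). Hence c = [5, 6, 3, 8, 0].
  Check: interpolating c through the α_i gives m(x) = 11 + 10·x (degree < 2) with m(α_i) = c_i for every i, so c is indeed a codeword.
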